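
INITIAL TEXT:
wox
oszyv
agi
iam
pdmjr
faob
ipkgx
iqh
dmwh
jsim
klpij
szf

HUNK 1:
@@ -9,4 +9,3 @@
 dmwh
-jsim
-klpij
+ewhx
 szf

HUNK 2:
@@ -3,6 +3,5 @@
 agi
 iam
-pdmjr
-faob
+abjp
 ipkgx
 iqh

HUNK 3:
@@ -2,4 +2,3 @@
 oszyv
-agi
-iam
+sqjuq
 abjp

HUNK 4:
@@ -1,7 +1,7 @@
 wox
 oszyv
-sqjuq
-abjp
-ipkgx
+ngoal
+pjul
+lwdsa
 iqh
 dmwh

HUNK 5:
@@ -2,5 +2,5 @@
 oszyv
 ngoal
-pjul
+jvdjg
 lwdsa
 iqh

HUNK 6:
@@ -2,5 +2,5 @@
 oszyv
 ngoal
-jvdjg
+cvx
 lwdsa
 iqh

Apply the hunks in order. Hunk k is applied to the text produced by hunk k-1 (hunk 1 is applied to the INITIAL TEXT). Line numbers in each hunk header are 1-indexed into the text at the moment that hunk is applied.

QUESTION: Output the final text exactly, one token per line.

Answer: wox
oszyv
ngoal
cvx
lwdsa
iqh
dmwh
ewhx
szf

Derivation:
Hunk 1: at line 9 remove [jsim,klpij] add [ewhx] -> 11 lines: wox oszyv agi iam pdmjr faob ipkgx iqh dmwh ewhx szf
Hunk 2: at line 3 remove [pdmjr,faob] add [abjp] -> 10 lines: wox oszyv agi iam abjp ipkgx iqh dmwh ewhx szf
Hunk 3: at line 2 remove [agi,iam] add [sqjuq] -> 9 lines: wox oszyv sqjuq abjp ipkgx iqh dmwh ewhx szf
Hunk 4: at line 1 remove [sqjuq,abjp,ipkgx] add [ngoal,pjul,lwdsa] -> 9 lines: wox oszyv ngoal pjul lwdsa iqh dmwh ewhx szf
Hunk 5: at line 2 remove [pjul] add [jvdjg] -> 9 lines: wox oszyv ngoal jvdjg lwdsa iqh dmwh ewhx szf
Hunk 6: at line 2 remove [jvdjg] add [cvx] -> 9 lines: wox oszyv ngoal cvx lwdsa iqh dmwh ewhx szf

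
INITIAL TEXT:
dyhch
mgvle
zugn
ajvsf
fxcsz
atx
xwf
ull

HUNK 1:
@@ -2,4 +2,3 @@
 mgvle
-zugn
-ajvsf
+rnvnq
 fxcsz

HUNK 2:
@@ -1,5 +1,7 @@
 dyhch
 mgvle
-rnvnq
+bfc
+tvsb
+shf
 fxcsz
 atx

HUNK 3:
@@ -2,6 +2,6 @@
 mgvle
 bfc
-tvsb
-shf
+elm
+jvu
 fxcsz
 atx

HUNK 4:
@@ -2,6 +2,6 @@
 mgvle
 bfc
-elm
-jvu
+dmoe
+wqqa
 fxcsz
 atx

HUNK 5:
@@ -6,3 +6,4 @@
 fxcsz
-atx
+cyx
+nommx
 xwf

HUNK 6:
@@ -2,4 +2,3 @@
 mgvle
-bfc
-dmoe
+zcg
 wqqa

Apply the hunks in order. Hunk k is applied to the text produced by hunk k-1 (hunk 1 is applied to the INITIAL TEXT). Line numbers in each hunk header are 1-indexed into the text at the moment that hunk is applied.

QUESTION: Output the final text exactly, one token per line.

Hunk 1: at line 2 remove [zugn,ajvsf] add [rnvnq] -> 7 lines: dyhch mgvle rnvnq fxcsz atx xwf ull
Hunk 2: at line 1 remove [rnvnq] add [bfc,tvsb,shf] -> 9 lines: dyhch mgvle bfc tvsb shf fxcsz atx xwf ull
Hunk 3: at line 2 remove [tvsb,shf] add [elm,jvu] -> 9 lines: dyhch mgvle bfc elm jvu fxcsz atx xwf ull
Hunk 4: at line 2 remove [elm,jvu] add [dmoe,wqqa] -> 9 lines: dyhch mgvle bfc dmoe wqqa fxcsz atx xwf ull
Hunk 5: at line 6 remove [atx] add [cyx,nommx] -> 10 lines: dyhch mgvle bfc dmoe wqqa fxcsz cyx nommx xwf ull
Hunk 6: at line 2 remove [bfc,dmoe] add [zcg] -> 9 lines: dyhch mgvle zcg wqqa fxcsz cyx nommx xwf ull

Answer: dyhch
mgvle
zcg
wqqa
fxcsz
cyx
nommx
xwf
ull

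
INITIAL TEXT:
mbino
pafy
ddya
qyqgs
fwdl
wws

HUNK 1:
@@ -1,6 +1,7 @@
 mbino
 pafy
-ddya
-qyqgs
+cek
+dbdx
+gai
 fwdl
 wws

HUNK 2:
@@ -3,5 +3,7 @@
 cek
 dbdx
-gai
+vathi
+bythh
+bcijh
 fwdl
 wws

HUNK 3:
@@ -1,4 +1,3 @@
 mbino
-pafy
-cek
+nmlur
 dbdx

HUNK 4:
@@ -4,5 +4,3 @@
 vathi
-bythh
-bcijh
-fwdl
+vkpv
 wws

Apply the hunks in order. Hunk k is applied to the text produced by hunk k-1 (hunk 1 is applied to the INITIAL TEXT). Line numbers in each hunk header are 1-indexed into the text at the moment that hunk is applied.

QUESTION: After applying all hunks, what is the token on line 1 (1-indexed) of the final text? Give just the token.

Hunk 1: at line 1 remove [ddya,qyqgs] add [cek,dbdx,gai] -> 7 lines: mbino pafy cek dbdx gai fwdl wws
Hunk 2: at line 3 remove [gai] add [vathi,bythh,bcijh] -> 9 lines: mbino pafy cek dbdx vathi bythh bcijh fwdl wws
Hunk 3: at line 1 remove [pafy,cek] add [nmlur] -> 8 lines: mbino nmlur dbdx vathi bythh bcijh fwdl wws
Hunk 4: at line 4 remove [bythh,bcijh,fwdl] add [vkpv] -> 6 lines: mbino nmlur dbdx vathi vkpv wws
Final line 1: mbino

Answer: mbino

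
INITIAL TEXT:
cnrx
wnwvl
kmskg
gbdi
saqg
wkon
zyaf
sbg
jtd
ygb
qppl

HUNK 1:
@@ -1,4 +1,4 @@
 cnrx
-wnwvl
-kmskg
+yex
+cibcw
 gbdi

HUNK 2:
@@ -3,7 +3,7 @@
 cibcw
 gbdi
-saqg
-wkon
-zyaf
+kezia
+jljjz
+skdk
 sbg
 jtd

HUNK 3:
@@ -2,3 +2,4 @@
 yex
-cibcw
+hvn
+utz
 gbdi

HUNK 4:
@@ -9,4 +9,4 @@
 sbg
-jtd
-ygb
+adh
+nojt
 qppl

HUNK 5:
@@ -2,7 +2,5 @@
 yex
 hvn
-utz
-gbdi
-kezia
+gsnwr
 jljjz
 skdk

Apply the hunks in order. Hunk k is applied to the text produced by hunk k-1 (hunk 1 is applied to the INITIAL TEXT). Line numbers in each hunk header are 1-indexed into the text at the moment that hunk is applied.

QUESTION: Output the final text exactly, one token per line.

Answer: cnrx
yex
hvn
gsnwr
jljjz
skdk
sbg
adh
nojt
qppl

Derivation:
Hunk 1: at line 1 remove [wnwvl,kmskg] add [yex,cibcw] -> 11 lines: cnrx yex cibcw gbdi saqg wkon zyaf sbg jtd ygb qppl
Hunk 2: at line 3 remove [saqg,wkon,zyaf] add [kezia,jljjz,skdk] -> 11 lines: cnrx yex cibcw gbdi kezia jljjz skdk sbg jtd ygb qppl
Hunk 3: at line 2 remove [cibcw] add [hvn,utz] -> 12 lines: cnrx yex hvn utz gbdi kezia jljjz skdk sbg jtd ygb qppl
Hunk 4: at line 9 remove [jtd,ygb] add [adh,nojt] -> 12 lines: cnrx yex hvn utz gbdi kezia jljjz skdk sbg adh nojt qppl
Hunk 5: at line 2 remove [utz,gbdi,kezia] add [gsnwr] -> 10 lines: cnrx yex hvn gsnwr jljjz skdk sbg adh nojt qppl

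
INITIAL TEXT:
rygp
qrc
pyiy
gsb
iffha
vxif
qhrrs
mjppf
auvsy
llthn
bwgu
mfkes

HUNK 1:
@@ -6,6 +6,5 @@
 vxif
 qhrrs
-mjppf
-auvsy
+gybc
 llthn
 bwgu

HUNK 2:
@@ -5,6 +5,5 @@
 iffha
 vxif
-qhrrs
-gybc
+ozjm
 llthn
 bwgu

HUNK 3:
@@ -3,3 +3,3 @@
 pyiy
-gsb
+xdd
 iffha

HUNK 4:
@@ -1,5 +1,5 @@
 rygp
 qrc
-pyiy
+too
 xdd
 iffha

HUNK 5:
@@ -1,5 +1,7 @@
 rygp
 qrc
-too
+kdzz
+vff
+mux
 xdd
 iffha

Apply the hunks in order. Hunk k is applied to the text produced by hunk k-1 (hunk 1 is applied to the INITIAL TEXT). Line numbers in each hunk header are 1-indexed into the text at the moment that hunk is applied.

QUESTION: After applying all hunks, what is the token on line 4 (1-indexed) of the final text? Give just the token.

Hunk 1: at line 6 remove [mjppf,auvsy] add [gybc] -> 11 lines: rygp qrc pyiy gsb iffha vxif qhrrs gybc llthn bwgu mfkes
Hunk 2: at line 5 remove [qhrrs,gybc] add [ozjm] -> 10 lines: rygp qrc pyiy gsb iffha vxif ozjm llthn bwgu mfkes
Hunk 3: at line 3 remove [gsb] add [xdd] -> 10 lines: rygp qrc pyiy xdd iffha vxif ozjm llthn bwgu mfkes
Hunk 4: at line 1 remove [pyiy] add [too] -> 10 lines: rygp qrc too xdd iffha vxif ozjm llthn bwgu mfkes
Hunk 5: at line 1 remove [too] add [kdzz,vff,mux] -> 12 lines: rygp qrc kdzz vff mux xdd iffha vxif ozjm llthn bwgu mfkes
Final line 4: vff

Answer: vff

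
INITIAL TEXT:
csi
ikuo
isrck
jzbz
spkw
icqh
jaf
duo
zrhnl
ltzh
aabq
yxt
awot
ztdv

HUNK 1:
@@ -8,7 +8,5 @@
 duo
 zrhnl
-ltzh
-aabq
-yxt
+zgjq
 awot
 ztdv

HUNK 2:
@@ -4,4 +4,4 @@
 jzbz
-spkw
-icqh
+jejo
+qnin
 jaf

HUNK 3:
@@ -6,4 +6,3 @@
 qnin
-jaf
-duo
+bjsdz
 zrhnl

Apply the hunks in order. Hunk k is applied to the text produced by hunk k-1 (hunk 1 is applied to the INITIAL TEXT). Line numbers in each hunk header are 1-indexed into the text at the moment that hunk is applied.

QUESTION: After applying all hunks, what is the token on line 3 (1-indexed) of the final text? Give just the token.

Answer: isrck

Derivation:
Hunk 1: at line 8 remove [ltzh,aabq,yxt] add [zgjq] -> 12 lines: csi ikuo isrck jzbz spkw icqh jaf duo zrhnl zgjq awot ztdv
Hunk 2: at line 4 remove [spkw,icqh] add [jejo,qnin] -> 12 lines: csi ikuo isrck jzbz jejo qnin jaf duo zrhnl zgjq awot ztdv
Hunk 3: at line 6 remove [jaf,duo] add [bjsdz] -> 11 lines: csi ikuo isrck jzbz jejo qnin bjsdz zrhnl zgjq awot ztdv
Final line 3: isrck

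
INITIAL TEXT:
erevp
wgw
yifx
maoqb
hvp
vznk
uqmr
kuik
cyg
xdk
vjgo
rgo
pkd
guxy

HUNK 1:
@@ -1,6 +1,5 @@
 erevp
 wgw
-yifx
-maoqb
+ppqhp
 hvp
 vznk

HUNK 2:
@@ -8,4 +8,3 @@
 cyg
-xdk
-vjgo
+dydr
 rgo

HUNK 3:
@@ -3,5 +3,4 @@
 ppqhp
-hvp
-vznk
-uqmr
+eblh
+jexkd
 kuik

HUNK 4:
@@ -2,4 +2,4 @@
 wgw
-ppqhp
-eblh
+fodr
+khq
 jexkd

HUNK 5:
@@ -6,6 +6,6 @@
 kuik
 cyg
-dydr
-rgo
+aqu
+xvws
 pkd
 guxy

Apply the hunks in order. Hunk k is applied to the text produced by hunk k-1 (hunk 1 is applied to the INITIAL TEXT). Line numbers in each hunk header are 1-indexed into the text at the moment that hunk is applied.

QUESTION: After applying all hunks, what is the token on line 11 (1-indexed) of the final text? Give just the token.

Hunk 1: at line 1 remove [yifx,maoqb] add [ppqhp] -> 13 lines: erevp wgw ppqhp hvp vznk uqmr kuik cyg xdk vjgo rgo pkd guxy
Hunk 2: at line 8 remove [xdk,vjgo] add [dydr] -> 12 lines: erevp wgw ppqhp hvp vznk uqmr kuik cyg dydr rgo pkd guxy
Hunk 3: at line 3 remove [hvp,vznk,uqmr] add [eblh,jexkd] -> 11 lines: erevp wgw ppqhp eblh jexkd kuik cyg dydr rgo pkd guxy
Hunk 4: at line 2 remove [ppqhp,eblh] add [fodr,khq] -> 11 lines: erevp wgw fodr khq jexkd kuik cyg dydr rgo pkd guxy
Hunk 5: at line 6 remove [dydr,rgo] add [aqu,xvws] -> 11 lines: erevp wgw fodr khq jexkd kuik cyg aqu xvws pkd guxy
Final line 11: guxy

Answer: guxy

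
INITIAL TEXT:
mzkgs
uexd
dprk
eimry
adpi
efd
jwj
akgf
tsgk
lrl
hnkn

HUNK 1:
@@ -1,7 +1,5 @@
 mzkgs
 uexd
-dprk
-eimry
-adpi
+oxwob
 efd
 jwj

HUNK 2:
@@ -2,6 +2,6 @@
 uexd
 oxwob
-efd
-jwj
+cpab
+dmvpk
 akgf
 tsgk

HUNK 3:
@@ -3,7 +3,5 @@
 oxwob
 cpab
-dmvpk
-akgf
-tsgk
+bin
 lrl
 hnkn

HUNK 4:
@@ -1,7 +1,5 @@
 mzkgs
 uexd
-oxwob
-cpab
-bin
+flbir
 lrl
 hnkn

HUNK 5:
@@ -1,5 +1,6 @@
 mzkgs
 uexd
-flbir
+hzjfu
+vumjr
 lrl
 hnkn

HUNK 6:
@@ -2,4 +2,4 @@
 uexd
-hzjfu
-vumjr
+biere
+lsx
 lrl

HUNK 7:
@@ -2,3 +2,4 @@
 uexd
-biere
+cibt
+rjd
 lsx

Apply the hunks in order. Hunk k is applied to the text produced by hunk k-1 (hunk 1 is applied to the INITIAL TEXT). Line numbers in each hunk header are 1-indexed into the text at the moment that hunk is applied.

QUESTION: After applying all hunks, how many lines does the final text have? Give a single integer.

Hunk 1: at line 1 remove [dprk,eimry,adpi] add [oxwob] -> 9 lines: mzkgs uexd oxwob efd jwj akgf tsgk lrl hnkn
Hunk 2: at line 2 remove [efd,jwj] add [cpab,dmvpk] -> 9 lines: mzkgs uexd oxwob cpab dmvpk akgf tsgk lrl hnkn
Hunk 3: at line 3 remove [dmvpk,akgf,tsgk] add [bin] -> 7 lines: mzkgs uexd oxwob cpab bin lrl hnkn
Hunk 4: at line 1 remove [oxwob,cpab,bin] add [flbir] -> 5 lines: mzkgs uexd flbir lrl hnkn
Hunk 5: at line 1 remove [flbir] add [hzjfu,vumjr] -> 6 lines: mzkgs uexd hzjfu vumjr lrl hnkn
Hunk 6: at line 2 remove [hzjfu,vumjr] add [biere,lsx] -> 6 lines: mzkgs uexd biere lsx lrl hnkn
Hunk 7: at line 2 remove [biere] add [cibt,rjd] -> 7 lines: mzkgs uexd cibt rjd lsx lrl hnkn
Final line count: 7

Answer: 7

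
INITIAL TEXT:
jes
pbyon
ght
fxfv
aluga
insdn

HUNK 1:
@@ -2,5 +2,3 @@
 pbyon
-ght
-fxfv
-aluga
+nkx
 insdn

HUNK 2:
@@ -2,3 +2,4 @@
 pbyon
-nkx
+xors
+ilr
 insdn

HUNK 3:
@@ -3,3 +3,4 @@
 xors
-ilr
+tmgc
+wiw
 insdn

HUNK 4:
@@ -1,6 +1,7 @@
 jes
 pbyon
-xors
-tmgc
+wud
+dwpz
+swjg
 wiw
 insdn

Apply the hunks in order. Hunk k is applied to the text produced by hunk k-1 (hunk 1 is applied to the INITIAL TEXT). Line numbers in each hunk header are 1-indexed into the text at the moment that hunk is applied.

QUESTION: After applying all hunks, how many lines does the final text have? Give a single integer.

Answer: 7

Derivation:
Hunk 1: at line 2 remove [ght,fxfv,aluga] add [nkx] -> 4 lines: jes pbyon nkx insdn
Hunk 2: at line 2 remove [nkx] add [xors,ilr] -> 5 lines: jes pbyon xors ilr insdn
Hunk 3: at line 3 remove [ilr] add [tmgc,wiw] -> 6 lines: jes pbyon xors tmgc wiw insdn
Hunk 4: at line 1 remove [xors,tmgc] add [wud,dwpz,swjg] -> 7 lines: jes pbyon wud dwpz swjg wiw insdn
Final line count: 7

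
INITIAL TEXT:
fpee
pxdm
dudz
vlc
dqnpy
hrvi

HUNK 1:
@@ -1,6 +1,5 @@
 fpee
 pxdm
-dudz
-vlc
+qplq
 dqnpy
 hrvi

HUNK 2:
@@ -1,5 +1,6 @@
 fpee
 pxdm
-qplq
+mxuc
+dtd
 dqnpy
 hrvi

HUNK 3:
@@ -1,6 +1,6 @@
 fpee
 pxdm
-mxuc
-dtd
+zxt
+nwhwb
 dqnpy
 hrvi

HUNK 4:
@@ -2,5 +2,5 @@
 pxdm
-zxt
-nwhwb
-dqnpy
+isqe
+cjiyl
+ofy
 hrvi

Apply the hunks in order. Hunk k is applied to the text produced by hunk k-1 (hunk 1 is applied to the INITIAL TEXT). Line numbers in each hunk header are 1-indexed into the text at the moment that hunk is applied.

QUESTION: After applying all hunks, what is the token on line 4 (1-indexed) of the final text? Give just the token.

Hunk 1: at line 1 remove [dudz,vlc] add [qplq] -> 5 lines: fpee pxdm qplq dqnpy hrvi
Hunk 2: at line 1 remove [qplq] add [mxuc,dtd] -> 6 lines: fpee pxdm mxuc dtd dqnpy hrvi
Hunk 3: at line 1 remove [mxuc,dtd] add [zxt,nwhwb] -> 6 lines: fpee pxdm zxt nwhwb dqnpy hrvi
Hunk 4: at line 2 remove [zxt,nwhwb,dqnpy] add [isqe,cjiyl,ofy] -> 6 lines: fpee pxdm isqe cjiyl ofy hrvi
Final line 4: cjiyl

Answer: cjiyl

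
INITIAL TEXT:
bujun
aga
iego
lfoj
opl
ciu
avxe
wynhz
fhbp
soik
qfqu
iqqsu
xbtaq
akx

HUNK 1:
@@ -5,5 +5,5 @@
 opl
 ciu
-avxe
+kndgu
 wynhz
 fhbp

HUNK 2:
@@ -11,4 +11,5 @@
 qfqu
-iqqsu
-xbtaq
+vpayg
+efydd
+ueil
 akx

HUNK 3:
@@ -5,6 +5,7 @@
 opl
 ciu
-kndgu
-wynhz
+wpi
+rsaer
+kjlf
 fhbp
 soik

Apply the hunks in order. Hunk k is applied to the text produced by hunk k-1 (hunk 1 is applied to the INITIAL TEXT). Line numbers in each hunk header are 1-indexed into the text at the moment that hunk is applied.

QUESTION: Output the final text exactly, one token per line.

Hunk 1: at line 5 remove [avxe] add [kndgu] -> 14 lines: bujun aga iego lfoj opl ciu kndgu wynhz fhbp soik qfqu iqqsu xbtaq akx
Hunk 2: at line 11 remove [iqqsu,xbtaq] add [vpayg,efydd,ueil] -> 15 lines: bujun aga iego lfoj opl ciu kndgu wynhz fhbp soik qfqu vpayg efydd ueil akx
Hunk 3: at line 5 remove [kndgu,wynhz] add [wpi,rsaer,kjlf] -> 16 lines: bujun aga iego lfoj opl ciu wpi rsaer kjlf fhbp soik qfqu vpayg efydd ueil akx

Answer: bujun
aga
iego
lfoj
opl
ciu
wpi
rsaer
kjlf
fhbp
soik
qfqu
vpayg
efydd
ueil
akx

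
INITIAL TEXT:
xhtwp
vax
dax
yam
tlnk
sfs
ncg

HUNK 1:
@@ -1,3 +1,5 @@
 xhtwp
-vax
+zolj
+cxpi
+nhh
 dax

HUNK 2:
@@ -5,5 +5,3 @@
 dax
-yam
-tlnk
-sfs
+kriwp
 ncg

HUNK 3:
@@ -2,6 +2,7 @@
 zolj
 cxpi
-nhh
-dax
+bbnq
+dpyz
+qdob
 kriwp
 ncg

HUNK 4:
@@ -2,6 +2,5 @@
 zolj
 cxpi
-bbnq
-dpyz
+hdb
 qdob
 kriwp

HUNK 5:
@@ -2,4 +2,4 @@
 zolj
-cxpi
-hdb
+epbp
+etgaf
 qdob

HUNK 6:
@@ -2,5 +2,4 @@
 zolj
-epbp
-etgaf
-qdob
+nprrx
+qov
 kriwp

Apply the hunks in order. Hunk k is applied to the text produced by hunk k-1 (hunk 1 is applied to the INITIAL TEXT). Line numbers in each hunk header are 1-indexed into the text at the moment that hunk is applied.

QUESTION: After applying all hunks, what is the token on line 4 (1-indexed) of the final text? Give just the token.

Hunk 1: at line 1 remove [vax] add [zolj,cxpi,nhh] -> 9 lines: xhtwp zolj cxpi nhh dax yam tlnk sfs ncg
Hunk 2: at line 5 remove [yam,tlnk,sfs] add [kriwp] -> 7 lines: xhtwp zolj cxpi nhh dax kriwp ncg
Hunk 3: at line 2 remove [nhh,dax] add [bbnq,dpyz,qdob] -> 8 lines: xhtwp zolj cxpi bbnq dpyz qdob kriwp ncg
Hunk 4: at line 2 remove [bbnq,dpyz] add [hdb] -> 7 lines: xhtwp zolj cxpi hdb qdob kriwp ncg
Hunk 5: at line 2 remove [cxpi,hdb] add [epbp,etgaf] -> 7 lines: xhtwp zolj epbp etgaf qdob kriwp ncg
Hunk 6: at line 2 remove [epbp,etgaf,qdob] add [nprrx,qov] -> 6 lines: xhtwp zolj nprrx qov kriwp ncg
Final line 4: qov

Answer: qov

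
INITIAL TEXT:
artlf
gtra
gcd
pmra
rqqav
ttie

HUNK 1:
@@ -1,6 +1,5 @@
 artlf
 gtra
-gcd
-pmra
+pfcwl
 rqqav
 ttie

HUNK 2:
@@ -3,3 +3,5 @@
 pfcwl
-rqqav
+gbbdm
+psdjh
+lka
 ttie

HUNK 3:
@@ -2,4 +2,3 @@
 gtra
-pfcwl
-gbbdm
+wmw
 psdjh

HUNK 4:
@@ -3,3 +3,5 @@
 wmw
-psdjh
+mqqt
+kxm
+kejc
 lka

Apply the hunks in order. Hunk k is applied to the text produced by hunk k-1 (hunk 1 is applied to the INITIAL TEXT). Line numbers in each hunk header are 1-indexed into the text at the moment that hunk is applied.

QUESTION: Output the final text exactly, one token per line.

Hunk 1: at line 1 remove [gcd,pmra] add [pfcwl] -> 5 lines: artlf gtra pfcwl rqqav ttie
Hunk 2: at line 3 remove [rqqav] add [gbbdm,psdjh,lka] -> 7 lines: artlf gtra pfcwl gbbdm psdjh lka ttie
Hunk 3: at line 2 remove [pfcwl,gbbdm] add [wmw] -> 6 lines: artlf gtra wmw psdjh lka ttie
Hunk 4: at line 3 remove [psdjh] add [mqqt,kxm,kejc] -> 8 lines: artlf gtra wmw mqqt kxm kejc lka ttie

Answer: artlf
gtra
wmw
mqqt
kxm
kejc
lka
ttie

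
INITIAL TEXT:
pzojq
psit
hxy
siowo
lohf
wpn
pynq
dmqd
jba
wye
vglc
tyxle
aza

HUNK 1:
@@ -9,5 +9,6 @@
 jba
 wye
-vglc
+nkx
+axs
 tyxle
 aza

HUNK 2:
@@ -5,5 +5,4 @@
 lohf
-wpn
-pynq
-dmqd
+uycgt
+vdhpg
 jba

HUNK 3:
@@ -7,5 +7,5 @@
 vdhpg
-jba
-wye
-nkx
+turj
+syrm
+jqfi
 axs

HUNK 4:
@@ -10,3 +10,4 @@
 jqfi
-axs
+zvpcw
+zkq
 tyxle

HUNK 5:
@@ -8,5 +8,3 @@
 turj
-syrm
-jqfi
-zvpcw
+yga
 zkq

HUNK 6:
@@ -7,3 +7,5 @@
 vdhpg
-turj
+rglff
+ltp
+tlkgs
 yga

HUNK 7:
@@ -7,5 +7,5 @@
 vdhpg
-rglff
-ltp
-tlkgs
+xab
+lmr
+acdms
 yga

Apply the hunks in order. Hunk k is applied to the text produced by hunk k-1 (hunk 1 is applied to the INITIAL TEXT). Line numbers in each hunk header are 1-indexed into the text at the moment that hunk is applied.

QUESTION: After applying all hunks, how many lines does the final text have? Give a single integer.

Answer: 14

Derivation:
Hunk 1: at line 9 remove [vglc] add [nkx,axs] -> 14 lines: pzojq psit hxy siowo lohf wpn pynq dmqd jba wye nkx axs tyxle aza
Hunk 2: at line 5 remove [wpn,pynq,dmqd] add [uycgt,vdhpg] -> 13 lines: pzojq psit hxy siowo lohf uycgt vdhpg jba wye nkx axs tyxle aza
Hunk 3: at line 7 remove [jba,wye,nkx] add [turj,syrm,jqfi] -> 13 lines: pzojq psit hxy siowo lohf uycgt vdhpg turj syrm jqfi axs tyxle aza
Hunk 4: at line 10 remove [axs] add [zvpcw,zkq] -> 14 lines: pzojq psit hxy siowo lohf uycgt vdhpg turj syrm jqfi zvpcw zkq tyxle aza
Hunk 5: at line 8 remove [syrm,jqfi,zvpcw] add [yga] -> 12 lines: pzojq psit hxy siowo lohf uycgt vdhpg turj yga zkq tyxle aza
Hunk 6: at line 7 remove [turj] add [rglff,ltp,tlkgs] -> 14 lines: pzojq psit hxy siowo lohf uycgt vdhpg rglff ltp tlkgs yga zkq tyxle aza
Hunk 7: at line 7 remove [rglff,ltp,tlkgs] add [xab,lmr,acdms] -> 14 lines: pzojq psit hxy siowo lohf uycgt vdhpg xab lmr acdms yga zkq tyxle aza
Final line count: 14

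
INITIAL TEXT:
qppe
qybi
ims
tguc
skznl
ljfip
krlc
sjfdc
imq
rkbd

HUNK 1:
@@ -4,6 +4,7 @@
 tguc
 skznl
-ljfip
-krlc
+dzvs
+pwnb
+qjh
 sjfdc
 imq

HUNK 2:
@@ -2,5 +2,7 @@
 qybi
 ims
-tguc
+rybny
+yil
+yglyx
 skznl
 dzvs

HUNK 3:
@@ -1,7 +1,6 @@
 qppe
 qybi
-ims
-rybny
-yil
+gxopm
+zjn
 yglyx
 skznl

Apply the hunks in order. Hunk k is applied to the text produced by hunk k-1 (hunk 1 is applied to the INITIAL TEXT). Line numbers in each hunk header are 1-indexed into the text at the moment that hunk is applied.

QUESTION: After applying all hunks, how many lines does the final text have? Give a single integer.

Answer: 12

Derivation:
Hunk 1: at line 4 remove [ljfip,krlc] add [dzvs,pwnb,qjh] -> 11 lines: qppe qybi ims tguc skznl dzvs pwnb qjh sjfdc imq rkbd
Hunk 2: at line 2 remove [tguc] add [rybny,yil,yglyx] -> 13 lines: qppe qybi ims rybny yil yglyx skznl dzvs pwnb qjh sjfdc imq rkbd
Hunk 3: at line 1 remove [ims,rybny,yil] add [gxopm,zjn] -> 12 lines: qppe qybi gxopm zjn yglyx skznl dzvs pwnb qjh sjfdc imq rkbd
Final line count: 12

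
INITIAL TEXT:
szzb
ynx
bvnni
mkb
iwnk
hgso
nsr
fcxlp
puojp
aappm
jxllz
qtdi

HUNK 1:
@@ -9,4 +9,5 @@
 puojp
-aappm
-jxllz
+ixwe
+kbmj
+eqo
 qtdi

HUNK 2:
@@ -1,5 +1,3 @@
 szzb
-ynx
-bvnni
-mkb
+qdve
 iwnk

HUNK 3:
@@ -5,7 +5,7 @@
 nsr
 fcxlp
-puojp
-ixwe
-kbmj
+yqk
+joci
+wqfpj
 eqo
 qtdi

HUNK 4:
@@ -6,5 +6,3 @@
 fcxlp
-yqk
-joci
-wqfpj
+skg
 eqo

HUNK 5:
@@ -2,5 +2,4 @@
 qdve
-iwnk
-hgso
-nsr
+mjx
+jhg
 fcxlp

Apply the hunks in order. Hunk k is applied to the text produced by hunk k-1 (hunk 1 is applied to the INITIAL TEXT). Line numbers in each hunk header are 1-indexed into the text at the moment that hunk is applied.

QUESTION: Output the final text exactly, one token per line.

Hunk 1: at line 9 remove [aappm,jxllz] add [ixwe,kbmj,eqo] -> 13 lines: szzb ynx bvnni mkb iwnk hgso nsr fcxlp puojp ixwe kbmj eqo qtdi
Hunk 2: at line 1 remove [ynx,bvnni,mkb] add [qdve] -> 11 lines: szzb qdve iwnk hgso nsr fcxlp puojp ixwe kbmj eqo qtdi
Hunk 3: at line 5 remove [puojp,ixwe,kbmj] add [yqk,joci,wqfpj] -> 11 lines: szzb qdve iwnk hgso nsr fcxlp yqk joci wqfpj eqo qtdi
Hunk 4: at line 6 remove [yqk,joci,wqfpj] add [skg] -> 9 lines: szzb qdve iwnk hgso nsr fcxlp skg eqo qtdi
Hunk 5: at line 2 remove [iwnk,hgso,nsr] add [mjx,jhg] -> 8 lines: szzb qdve mjx jhg fcxlp skg eqo qtdi

Answer: szzb
qdve
mjx
jhg
fcxlp
skg
eqo
qtdi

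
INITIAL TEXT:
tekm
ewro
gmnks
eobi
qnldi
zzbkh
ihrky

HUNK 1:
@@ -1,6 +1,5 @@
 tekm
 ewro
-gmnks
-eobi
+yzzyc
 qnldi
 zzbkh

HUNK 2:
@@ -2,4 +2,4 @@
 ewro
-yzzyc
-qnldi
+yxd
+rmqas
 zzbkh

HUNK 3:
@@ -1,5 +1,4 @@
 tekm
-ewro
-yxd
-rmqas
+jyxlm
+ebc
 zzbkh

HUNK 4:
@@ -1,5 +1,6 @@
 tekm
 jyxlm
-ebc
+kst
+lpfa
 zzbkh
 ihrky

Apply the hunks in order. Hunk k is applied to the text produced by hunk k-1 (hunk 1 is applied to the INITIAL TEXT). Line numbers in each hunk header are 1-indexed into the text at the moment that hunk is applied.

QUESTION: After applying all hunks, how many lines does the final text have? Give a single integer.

Hunk 1: at line 1 remove [gmnks,eobi] add [yzzyc] -> 6 lines: tekm ewro yzzyc qnldi zzbkh ihrky
Hunk 2: at line 2 remove [yzzyc,qnldi] add [yxd,rmqas] -> 6 lines: tekm ewro yxd rmqas zzbkh ihrky
Hunk 3: at line 1 remove [ewro,yxd,rmqas] add [jyxlm,ebc] -> 5 lines: tekm jyxlm ebc zzbkh ihrky
Hunk 4: at line 1 remove [ebc] add [kst,lpfa] -> 6 lines: tekm jyxlm kst lpfa zzbkh ihrky
Final line count: 6

Answer: 6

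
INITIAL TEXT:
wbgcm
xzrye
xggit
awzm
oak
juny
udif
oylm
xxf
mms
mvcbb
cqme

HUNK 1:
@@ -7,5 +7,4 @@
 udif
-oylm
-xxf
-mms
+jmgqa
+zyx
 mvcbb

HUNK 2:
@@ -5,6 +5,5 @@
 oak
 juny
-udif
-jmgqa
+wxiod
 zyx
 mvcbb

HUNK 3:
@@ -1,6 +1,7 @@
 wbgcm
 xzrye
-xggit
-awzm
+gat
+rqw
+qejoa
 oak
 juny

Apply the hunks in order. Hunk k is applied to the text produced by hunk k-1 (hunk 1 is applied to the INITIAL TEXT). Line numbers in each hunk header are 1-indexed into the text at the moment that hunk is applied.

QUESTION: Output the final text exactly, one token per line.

Answer: wbgcm
xzrye
gat
rqw
qejoa
oak
juny
wxiod
zyx
mvcbb
cqme

Derivation:
Hunk 1: at line 7 remove [oylm,xxf,mms] add [jmgqa,zyx] -> 11 lines: wbgcm xzrye xggit awzm oak juny udif jmgqa zyx mvcbb cqme
Hunk 2: at line 5 remove [udif,jmgqa] add [wxiod] -> 10 lines: wbgcm xzrye xggit awzm oak juny wxiod zyx mvcbb cqme
Hunk 3: at line 1 remove [xggit,awzm] add [gat,rqw,qejoa] -> 11 lines: wbgcm xzrye gat rqw qejoa oak juny wxiod zyx mvcbb cqme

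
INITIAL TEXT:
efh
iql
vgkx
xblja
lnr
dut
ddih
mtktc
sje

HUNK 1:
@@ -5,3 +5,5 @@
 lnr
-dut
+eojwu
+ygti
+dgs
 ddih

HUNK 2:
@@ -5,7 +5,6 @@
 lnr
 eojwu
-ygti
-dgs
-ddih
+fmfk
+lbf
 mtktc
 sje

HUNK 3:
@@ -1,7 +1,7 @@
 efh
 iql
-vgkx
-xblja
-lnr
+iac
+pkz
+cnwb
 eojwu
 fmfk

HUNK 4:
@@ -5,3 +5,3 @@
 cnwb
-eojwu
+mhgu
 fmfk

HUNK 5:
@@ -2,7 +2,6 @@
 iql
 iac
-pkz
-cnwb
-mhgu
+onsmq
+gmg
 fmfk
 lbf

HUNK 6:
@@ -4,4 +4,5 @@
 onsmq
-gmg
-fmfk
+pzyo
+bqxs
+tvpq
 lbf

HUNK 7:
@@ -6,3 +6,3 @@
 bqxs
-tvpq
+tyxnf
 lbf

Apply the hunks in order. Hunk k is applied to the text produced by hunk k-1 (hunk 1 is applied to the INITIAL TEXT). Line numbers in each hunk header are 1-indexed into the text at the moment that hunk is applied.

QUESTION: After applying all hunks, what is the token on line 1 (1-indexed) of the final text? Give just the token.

Answer: efh

Derivation:
Hunk 1: at line 5 remove [dut] add [eojwu,ygti,dgs] -> 11 lines: efh iql vgkx xblja lnr eojwu ygti dgs ddih mtktc sje
Hunk 2: at line 5 remove [ygti,dgs,ddih] add [fmfk,lbf] -> 10 lines: efh iql vgkx xblja lnr eojwu fmfk lbf mtktc sje
Hunk 3: at line 1 remove [vgkx,xblja,lnr] add [iac,pkz,cnwb] -> 10 lines: efh iql iac pkz cnwb eojwu fmfk lbf mtktc sje
Hunk 4: at line 5 remove [eojwu] add [mhgu] -> 10 lines: efh iql iac pkz cnwb mhgu fmfk lbf mtktc sje
Hunk 5: at line 2 remove [pkz,cnwb,mhgu] add [onsmq,gmg] -> 9 lines: efh iql iac onsmq gmg fmfk lbf mtktc sje
Hunk 6: at line 4 remove [gmg,fmfk] add [pzyo,bqxs,tvpq] -> 10 lines: efh iql iac onsmq pzyo bqxs tvpq lbf mtktc sje
Hunk 7: at line 6 remove [tvpq] add [tyxnf] -> 10 lines: efh iql iac onsmq pzyo bqxs tyxnf lbf mtktc sje
Final line 1: efh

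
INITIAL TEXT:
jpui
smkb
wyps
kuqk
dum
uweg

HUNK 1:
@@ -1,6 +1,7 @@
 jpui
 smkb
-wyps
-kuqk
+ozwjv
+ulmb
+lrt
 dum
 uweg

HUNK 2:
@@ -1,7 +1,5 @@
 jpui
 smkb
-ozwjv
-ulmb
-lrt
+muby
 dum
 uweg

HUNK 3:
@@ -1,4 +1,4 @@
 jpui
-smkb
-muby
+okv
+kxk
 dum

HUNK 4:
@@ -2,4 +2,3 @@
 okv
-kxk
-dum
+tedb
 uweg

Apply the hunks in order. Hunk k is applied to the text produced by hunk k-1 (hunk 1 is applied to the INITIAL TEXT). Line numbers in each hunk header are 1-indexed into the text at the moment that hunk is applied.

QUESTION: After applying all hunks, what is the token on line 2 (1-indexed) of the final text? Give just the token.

Hunk 1: at line 1 remove [wyps,kuqk] add [ozwjv,ulmb,lrt] -> 7 lines: jpui smkb ozwjv ulmb lrt dum uweg
Hunk 2: at line 1 remove [ozwjv,ulmb,lrt] add [muby] -> 5 lines: jpui smkb muby dum uweg
Hunk 3: at line 1 remove [smkb,muby] add [okv,kxk] -> 5 lines: jpui okv kxk dum uweg
Hunk 4: at line 2 remove [kxk,dum] add [tedb] -> 4 lines: jpui okv tedb uweg
Final line 2: okv

Answer: okv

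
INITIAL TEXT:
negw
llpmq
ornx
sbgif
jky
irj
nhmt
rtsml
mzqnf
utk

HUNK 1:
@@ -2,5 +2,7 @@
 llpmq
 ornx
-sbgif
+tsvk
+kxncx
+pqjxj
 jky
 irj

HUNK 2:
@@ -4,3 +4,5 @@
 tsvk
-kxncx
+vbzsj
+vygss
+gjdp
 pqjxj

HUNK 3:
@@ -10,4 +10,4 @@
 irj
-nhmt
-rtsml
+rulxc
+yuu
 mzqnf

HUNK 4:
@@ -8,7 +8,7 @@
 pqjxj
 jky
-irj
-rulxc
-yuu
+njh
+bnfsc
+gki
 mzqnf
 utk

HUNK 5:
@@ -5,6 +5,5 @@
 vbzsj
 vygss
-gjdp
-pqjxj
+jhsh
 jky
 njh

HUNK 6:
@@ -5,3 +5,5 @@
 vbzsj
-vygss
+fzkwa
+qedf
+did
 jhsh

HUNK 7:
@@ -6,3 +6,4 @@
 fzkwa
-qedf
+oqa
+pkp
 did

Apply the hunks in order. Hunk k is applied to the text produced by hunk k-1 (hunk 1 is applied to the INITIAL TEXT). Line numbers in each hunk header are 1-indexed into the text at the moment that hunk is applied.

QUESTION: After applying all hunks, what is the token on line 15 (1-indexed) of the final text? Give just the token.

Hunk 1: at line 2 remove [sbgif] add [tsvk,kxncx,pqjxj] -> 12 lines: negw llpmq ornx tsvk kxncx pqjxj jky irj nhmt rtsml mzqnf utk
Hunk 2: at line 4 remove [kxncx] add [vbzsj,vygss,gjdp] -> 14 lines: negw llpmq ornx tsvk vbzsj vygss gjdp pqjxj jky irj nhmt rtsml mzqnf utk
Hunk 3: at line 10 remove [nhmt,rtsml] add [rulxc,yuu] -> 14 lines: negw llpmq ornx tsvk vbzsj vygss gjdp pqjxj jky irj rulxc yuu mzqnf utk
Hunk 4: at line 8 remove [irj,rulxc,yuu] add [njh,bnfsc,gki] -> 14 lines: negw llpmq ornx tsvk vbzsj vygss gjdp pqjxj jky njh bnfsc gki mzqnf utk
Hunk 5: at line 5 remove [gjdp,pqjxj] add [jhsh] -> 13 lines: negw llpmq ornx tsvk vbzsj vygss jhsh jky njh bnfsc gki mzqnf utk
Hunk 6: at line 5 remove [vygss] add [fzkwa,qedf,did] -> 15 lines: negw llpmq ornx tsvk vbzsj fzkwa qedf did jhsh jky njh bnfsc gki mzqnf utk
Hunk 7: at line 6 remove [qedf] add [oqa,pkp] -> 16 lines: negw llpmq ornx tsvk vbzsj fzkwa oqa pkp did jhsh jky njh bnfsc gki mzqnf utk
Final line 15: mzqnf

Answer: mzqnf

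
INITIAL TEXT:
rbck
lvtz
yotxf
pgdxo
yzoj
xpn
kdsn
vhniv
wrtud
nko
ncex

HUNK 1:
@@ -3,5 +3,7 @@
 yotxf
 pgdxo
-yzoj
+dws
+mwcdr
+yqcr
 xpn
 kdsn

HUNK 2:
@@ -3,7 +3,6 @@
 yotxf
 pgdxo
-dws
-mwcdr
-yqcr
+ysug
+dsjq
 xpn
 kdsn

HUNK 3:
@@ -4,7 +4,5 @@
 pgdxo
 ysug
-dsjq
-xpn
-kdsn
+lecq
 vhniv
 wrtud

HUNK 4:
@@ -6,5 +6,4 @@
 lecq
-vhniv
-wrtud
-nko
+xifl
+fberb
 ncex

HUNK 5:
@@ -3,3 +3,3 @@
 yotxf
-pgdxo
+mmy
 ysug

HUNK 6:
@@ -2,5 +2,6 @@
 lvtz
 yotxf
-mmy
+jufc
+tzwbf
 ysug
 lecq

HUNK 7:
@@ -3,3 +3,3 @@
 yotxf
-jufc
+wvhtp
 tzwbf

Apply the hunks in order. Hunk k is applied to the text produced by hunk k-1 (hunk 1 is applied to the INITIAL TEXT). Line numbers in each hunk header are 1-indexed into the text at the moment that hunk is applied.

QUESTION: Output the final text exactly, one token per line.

Hunk 1: at line 3 remove [yzoj] add [dws,mwcdr,yqcr] -> 13 lines: rbck lvtz yotxf pgdxo dws mwcdr yqcr xpn kdsn vhniv wrtud nko ncex
Hunk 2: at line 3 remove [dws,mwcdr,yqcr] add [ysug,dsjq] -> 12 lines: rbck lvtz yotxf pgdxo ysug dsjq xpn kdsn vhniv wrtud nko ncex
Hunk 3: at line 4 remove [dsjq,xpn,kdsn] add [lecq] -> 10 lines: rbck lvtz yotxf pgdxo ysug lecq vhniv wrtud nko ncex
Hunk 4: at line 6 remove [vhniv,wrtud,nko] add [xifl,fberb] -> 9 lines: rbck lvtz yotxf pgdxo ysug lecq xifl fberb ncex
Hunk 5: at line 3 remove [pgdxo] add [mmy] -> 9 lines: rbck lvtz yotxf mmy ysug lecq xifl fberb ncex
Hunk 6: at line 2 remove [mmy] add [jufc,tzwbf] -> 10 lines: rbck lvtz yotxf jufc tzwbf ysug lecq xifl fberb ncex
Hunk 7: at line 3 remove [jufc] add [wvhtp] -> 10 lines: rbck lvtz yotxf wvhtp tzwbf ysug lecq xifl fberb ncex

Answer: rbck
lvtz
yotxf
wvhtp
tzwbf
ysug
lecq
xifl
fberb
ncex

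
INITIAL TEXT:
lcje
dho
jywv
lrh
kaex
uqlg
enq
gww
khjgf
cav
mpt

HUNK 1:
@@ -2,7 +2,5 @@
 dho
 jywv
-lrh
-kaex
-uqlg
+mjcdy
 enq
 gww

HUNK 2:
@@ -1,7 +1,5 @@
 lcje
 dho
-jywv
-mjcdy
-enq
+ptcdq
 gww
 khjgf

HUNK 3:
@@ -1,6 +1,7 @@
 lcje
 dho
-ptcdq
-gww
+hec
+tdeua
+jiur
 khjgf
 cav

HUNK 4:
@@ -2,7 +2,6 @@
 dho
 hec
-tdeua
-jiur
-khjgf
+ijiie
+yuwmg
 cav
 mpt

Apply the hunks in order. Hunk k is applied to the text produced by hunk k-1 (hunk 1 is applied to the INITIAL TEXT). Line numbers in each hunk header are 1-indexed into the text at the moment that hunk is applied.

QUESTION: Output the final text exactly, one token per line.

Hunk 1: at line 2 remove [lrh,kaex,uqlg] add [mjcdy] -> 9 lines: lcje dho jywv mjcdy enq gww khjgf cav mpt
Hunk 2: at line 1 remove [jywv,mjcdy,enq] add [ptcdq] -> 7 lines: lcje dho ptcdq gww khjgf cav mpt
Hunk 3: at line 1 remove [ptcdq,gww] add [hec,tdeua,jiur] -> 8 lines: lcje dho hec tdeua jiur khjgf cav mpt
Hunk 4: at line 2 remove [tdeua,jiur,khjgf] add [ijiie,yuwmg] -> 7 lines: lcje dho hec ijiie yuwmg cav mpt

Answer: lcje
dho
hec
ijiie
yuwmg
cav
mpt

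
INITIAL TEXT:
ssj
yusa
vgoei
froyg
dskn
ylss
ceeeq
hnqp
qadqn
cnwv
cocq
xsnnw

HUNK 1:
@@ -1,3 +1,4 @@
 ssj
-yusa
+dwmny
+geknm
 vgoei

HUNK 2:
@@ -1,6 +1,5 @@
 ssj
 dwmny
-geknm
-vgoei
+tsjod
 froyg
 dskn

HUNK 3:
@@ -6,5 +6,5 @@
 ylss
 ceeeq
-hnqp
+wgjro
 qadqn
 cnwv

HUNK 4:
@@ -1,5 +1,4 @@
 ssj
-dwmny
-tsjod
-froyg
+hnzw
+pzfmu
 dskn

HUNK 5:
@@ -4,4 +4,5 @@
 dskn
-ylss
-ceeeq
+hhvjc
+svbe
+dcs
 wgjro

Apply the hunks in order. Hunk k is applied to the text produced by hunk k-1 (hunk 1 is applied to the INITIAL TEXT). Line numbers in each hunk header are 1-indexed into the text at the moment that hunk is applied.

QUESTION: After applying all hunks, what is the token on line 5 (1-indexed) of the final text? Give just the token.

Hunk 1: at line 1 remove [yusa] add [dwmny,geknm] -> 13 lines: ssj dwmny geknm vgoei froyg dskn ylss ceeeq hnqp qadqn cnwv cocq xsnnw
Hunk 2: at line 1 remove [geknm,vgoei] add [tsjod] -> 12 lines: ssj dwmny tsjod froyg dskn ylss ceeeq hnqp qadqn cnwv cocq xsnnw
Hunk 3: at line 6 remove [hnqp] add [wgjro] -> 12 lines: ssj dwmny tsjod froyg dskn ylss ceeeq wgjro qadqn cnwv cocq xsnnw
Hunk 4: at line 1 remove [dwmny,tsjod,froyg] add [hnzw,pzfmu] -> 11 lines: ssj hnzw pzfmu dskn ylss ceeeq wgjro qadqn cnwv cocq xsnnw
Hunk 5: at line 4 remove [ylss,ceeeq] add [hhvjc,svbe,dcs] -> 12 lines: ssj hnzw pzfmu dskn hhvjc svbe dcs wgjro qadqn cnwv cocq xsnnw
Final line 5: hhvjc

Answer: hhvjc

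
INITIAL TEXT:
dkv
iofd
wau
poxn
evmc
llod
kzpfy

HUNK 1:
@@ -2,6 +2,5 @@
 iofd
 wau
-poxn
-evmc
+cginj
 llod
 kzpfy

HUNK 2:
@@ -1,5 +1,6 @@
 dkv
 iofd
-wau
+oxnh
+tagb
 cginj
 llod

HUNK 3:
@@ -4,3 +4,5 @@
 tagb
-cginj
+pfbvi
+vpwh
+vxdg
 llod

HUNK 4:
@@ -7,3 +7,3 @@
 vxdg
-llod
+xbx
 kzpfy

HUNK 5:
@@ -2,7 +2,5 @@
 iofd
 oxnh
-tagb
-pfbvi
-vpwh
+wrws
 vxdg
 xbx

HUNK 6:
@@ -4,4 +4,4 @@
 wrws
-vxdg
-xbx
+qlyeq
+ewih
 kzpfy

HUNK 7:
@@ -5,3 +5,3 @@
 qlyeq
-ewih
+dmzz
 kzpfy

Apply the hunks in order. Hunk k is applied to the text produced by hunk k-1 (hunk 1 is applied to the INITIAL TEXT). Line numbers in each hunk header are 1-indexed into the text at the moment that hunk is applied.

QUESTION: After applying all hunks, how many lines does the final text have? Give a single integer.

Answer: 7

Derivation:
Hunk 1: at line 2 remove [poxn,evmc] add [cginj] -> 6 lines: dkv iofd wau cginj llod kzpfy
Hunk 2: at line 1 remove [wau] add [oxnh,tagb] -> 7 lines: dkv iofd oxnh tagb cginj llod kzpfy
Hunk 3: at line 4 remove [cginj] add [pfbvi,vpwh,vxdg] -> 9 lines: dkv iofd oxnh tagb pfbvi vpwh vxdg llod kzpfy
Hunk 4: at line 7 remove [llod] add [xbx] -> 9 lines: dkv iofd oxnh tagb pfbvi vpwh vxdg xbx kzpfy
Hunk 5: at line 2 remove [tagb,pfbvi,vpwh] add [wrws] -> 7 lines: dkv iofd oxnh wrws vxdg xbx kzpfy
Hunk 6: at line 4 remove [vxdg,xbx] add [qlyeq,ewih] -> 7 lines: dkv iofd oxnh wrws qlyeq ewih kzpfy
Hunk 7: at line 5 remove [ewih] add [dmzz] -> 7 lines: dkv iofd oxnh wrws qlyeq dmzz kzpfy
Final line count: 7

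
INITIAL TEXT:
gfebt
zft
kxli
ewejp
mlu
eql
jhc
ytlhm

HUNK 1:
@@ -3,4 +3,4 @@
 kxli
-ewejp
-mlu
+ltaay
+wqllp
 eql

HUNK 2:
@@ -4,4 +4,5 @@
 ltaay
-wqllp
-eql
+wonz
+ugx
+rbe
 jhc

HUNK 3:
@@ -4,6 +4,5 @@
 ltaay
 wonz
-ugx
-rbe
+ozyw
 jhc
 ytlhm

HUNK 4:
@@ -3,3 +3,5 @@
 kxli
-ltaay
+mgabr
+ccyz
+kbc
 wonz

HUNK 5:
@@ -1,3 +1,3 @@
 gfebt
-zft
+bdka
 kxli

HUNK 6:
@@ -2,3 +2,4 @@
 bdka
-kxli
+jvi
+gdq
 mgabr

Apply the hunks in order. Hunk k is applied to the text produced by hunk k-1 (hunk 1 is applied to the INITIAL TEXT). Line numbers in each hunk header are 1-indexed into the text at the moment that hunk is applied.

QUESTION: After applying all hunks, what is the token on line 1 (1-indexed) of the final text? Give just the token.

Answer: gfebt

Derivation:
Hunk 1: at line 3 remove [ewejp,mlu] add [ltaay,wqllp] -> 8 lines: gfebt zft kxli ltaay wqllp eql jhc ytlhm
Hunk 2: at line 4 remove [wqllp,eql] add [wonz,ugx,rbe] -> 9 lines: gfebt zft kxli ltaay wonz ugx rbe jhc ytlhm
Hunk 3: at line 4 remove [ugx,rbe] add [ozyw] -> 8 lines: gfebt zft kxli ltaay wonz ozyw jhc ytlhm
Hunk 4: at line 3 remove [ltaay] add [mgabr,ccyz,kbc] -> 10 lines: gfebt zft kxli mgabr ccyz kbc wonz ozyw jhc ytlhm
Hunk 5: at line 1 remove [zft] add [bdka] -> 10 lines: gfebt bdka kxli mgabr ccyz kbc wonz ozyw jhc ytlhm
Hunk 6: at line 2 remove [kxli] add [jvi,gdq] -> 11 lines: gfebt bdka jvi gdq mgabr ccyz kbc wonz ozyw jhc ytlhm
Final line 1: gfebt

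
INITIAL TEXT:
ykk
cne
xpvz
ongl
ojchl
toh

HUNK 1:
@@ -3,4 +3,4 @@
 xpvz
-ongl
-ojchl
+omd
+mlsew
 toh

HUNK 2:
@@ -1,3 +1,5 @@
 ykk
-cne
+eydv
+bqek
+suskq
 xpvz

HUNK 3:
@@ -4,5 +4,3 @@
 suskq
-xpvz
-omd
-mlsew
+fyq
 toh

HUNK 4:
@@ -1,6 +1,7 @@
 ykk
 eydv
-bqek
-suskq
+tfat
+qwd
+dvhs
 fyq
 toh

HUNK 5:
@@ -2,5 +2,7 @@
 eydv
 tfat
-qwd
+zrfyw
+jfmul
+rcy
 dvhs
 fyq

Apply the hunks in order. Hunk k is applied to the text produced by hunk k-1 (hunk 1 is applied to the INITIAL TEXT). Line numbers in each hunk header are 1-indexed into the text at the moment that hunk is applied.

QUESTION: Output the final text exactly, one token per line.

Hunk 1: at line 3 remove [ongl,ojchl] add [omd,mlsew] -> 6 lines: ykk cne xpvz omd mlsew toh
Hunk 2: at line 1 remove [cne] add [eydv,bqek,suskq] -> 8 lines: ykk eydv bqek suskq xpvz omd mlsew toh
Hunk 3: at line 4 remove [xpvz,omd,mlsew] add [fyq] -> 6 lines: ykk eydv bqek suskq fyq toh
Hunk 4: at line 1 remove [bqek,suskq] add [tfat,qwd,dvhs] -> 7 lines: ykk eydv tfat qwd dvhs fyq toh
Hunk 5: at line 2 remove [qwd] add [zrfyw,jfmul,rcy] -> 9 lines: ykk eydv tfat zrfyw jfmul rcy dvhs fyq toh

Answer: ykk
eydv
tfat
zrfyw
jfmul
rcy
dvhs
fyq
toh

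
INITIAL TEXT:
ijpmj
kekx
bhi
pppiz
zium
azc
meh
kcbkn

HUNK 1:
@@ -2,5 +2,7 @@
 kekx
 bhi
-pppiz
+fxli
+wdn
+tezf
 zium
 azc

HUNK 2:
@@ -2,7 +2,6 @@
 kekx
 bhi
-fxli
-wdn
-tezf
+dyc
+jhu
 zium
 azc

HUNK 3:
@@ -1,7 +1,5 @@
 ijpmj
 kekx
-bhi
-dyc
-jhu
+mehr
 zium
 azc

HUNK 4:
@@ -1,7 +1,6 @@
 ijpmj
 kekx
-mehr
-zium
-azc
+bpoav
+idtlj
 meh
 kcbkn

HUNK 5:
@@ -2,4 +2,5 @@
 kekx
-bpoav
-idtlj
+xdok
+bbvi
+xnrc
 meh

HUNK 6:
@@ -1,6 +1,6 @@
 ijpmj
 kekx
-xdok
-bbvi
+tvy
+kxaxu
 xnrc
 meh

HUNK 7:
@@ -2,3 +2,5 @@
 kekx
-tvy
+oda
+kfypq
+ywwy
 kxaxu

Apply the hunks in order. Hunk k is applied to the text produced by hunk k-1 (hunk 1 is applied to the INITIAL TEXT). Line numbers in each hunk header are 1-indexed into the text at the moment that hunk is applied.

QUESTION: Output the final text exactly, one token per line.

Hunk 1: at line 2 remove [pppiz] add [fxli,wdn,tezf] -> 10 lines: ijpmj kekx bhi fxli wdn tezf zium azc meh kcbkn
Hunk 2: at line 2 remove [fxli,wdn,tezf] add [dyc,jhu] -> 9 lines: ijpmj kekx bhi dyc jhu zium azc meh kcbkn
Hunk 3: at line 1 remove [bhi,dyc,jhu] add [mehr] -> 7 lines: ijpmj kekx mehr zium azc meh kcbkn
Hunk 4: at line 1 remove [mehr,zium,azc] add [bpoav,idtlj] -> 6 lines: ijpmj kekx bpoav idtlj meh kcbkn
Hunk 5: at line 2 remove [bpoav,idtlj] add [xdok,bbvi,xnrc] -> 7 lines: ijpmj kekx xdok bbvi xnrc meh kcbkn
Hunk 6: at line 1 remove [xdok,bbvi] add [tvy,kxaxu] -> 7 lines: ijpmj kekx tvy kxaxu xnrc meh kcbkn
Hunk 7: at line 2 remove [tvy] add [oda,kfypq,ywwy] -> 9 lines: ijpmj kekx oda kfypq ywwy kxaxu xnrc meh kcbkn

Answer: ijpmj
kekx
oda
kfypq
ywwy
kxaxu
xnrc
meh
kcbkn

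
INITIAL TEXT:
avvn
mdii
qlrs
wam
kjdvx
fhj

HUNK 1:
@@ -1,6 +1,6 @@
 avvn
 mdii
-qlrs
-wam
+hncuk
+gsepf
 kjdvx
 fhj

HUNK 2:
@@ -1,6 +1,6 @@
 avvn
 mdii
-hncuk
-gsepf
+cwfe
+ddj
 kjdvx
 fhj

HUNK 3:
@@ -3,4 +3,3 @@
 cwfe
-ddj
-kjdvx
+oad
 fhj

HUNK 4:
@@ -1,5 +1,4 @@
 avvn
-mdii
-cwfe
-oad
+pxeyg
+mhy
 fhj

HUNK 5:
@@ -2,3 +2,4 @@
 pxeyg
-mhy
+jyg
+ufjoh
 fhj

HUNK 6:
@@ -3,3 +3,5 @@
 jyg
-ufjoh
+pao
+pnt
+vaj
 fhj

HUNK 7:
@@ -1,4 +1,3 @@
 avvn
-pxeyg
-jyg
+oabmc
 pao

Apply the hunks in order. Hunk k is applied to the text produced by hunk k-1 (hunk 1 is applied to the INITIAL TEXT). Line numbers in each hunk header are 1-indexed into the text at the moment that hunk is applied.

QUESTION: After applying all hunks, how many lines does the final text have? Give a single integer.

Answer: 6

Derivation:
Hunk 1: at line 1 remove [qlrs,wam] add [hncuk,gsepf] -> 6 lines: avvn mdii hncuk gsepf kjdvx fhj
Hunk 2: at line 1 remove [hncuk,gsepf] add [cwfe,ddj] -> 6 lines: avvn mdii cwfe ddj kjdvx fhj
Hunk 3: at line 3 remove [ddj,kjdvx] add [oad] -> 5 lines: avvn mdii cwfe oad fhj
Hunk 4: at line 1 remove [mdii,cwfe,oad] add [pxeyg,mhy] -> 4 lines: avvn pxeyg mhy fhj
Hunk 5: at line 2 remove [mhy] add [jyg,ufjoh] -> 5 lines: avvn pxeyg jyg ufjoh fhj
Hunk 6: at line 3 remove [ufjoh] add [pao,pnt,vaj] -> 7 lines: avvn pxeyg jyg pao pnt vaj fhj
Hunk 7: at line 1 remove [pxeyg,jyg] add [oabmc] -> 6 lines: avvn oabmc pao pnt vaj fhj
Final line count: 6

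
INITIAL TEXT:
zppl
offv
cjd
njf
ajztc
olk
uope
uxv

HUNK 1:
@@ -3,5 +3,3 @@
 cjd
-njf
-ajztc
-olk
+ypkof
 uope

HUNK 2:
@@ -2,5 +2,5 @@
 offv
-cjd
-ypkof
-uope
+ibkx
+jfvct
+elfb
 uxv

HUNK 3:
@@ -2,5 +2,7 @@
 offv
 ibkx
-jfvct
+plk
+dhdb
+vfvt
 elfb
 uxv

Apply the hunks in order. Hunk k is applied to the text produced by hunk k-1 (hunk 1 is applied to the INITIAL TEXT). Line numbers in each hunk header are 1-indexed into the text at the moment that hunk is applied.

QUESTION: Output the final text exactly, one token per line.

Hunk 1: at line 3 remove [njf,ajztc,olk] add [ypkof] -> 6 lines: zppl offv cjd ypkof uope uxv
Hunk 2: at line 2 remove [cjd,ypkof,uope] add [ibkx,jfvct,elfb] -> 6 lines: zppl offv ibkx jfvct elfb uxv
Hunk 3: at line 2 remove [jfvct] add [plk,dhdb,vfvt] -> 8 lines: zppl offv ibkx plk dhdb vfvt elfb uxv

Answer: zppl
offv
ibkx
plk
dhdb
vfvt
elfb
uxv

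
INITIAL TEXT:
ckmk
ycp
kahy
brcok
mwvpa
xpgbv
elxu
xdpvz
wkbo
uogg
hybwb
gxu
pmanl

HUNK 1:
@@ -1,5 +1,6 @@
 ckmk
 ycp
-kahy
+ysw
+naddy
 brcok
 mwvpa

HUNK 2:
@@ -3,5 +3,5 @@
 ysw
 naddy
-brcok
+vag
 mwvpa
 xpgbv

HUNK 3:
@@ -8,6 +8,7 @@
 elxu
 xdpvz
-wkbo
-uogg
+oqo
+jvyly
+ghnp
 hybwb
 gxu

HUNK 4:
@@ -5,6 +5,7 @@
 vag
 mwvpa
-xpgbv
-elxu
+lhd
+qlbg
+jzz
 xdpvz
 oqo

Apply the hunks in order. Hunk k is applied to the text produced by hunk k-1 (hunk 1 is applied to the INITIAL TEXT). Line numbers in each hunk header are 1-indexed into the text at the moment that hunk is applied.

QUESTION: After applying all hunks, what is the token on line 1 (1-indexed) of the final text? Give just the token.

Hunk 1: at line 1 remove [kahy] add [ysw,naddy] -> 14 lines: ckmk ycp ysw naddy brcok mwvpa xpgbv elxu xdpvz wkbo uogg hybwb gxu pmanl
Hunk 2: at line 3 remove [brcok] add [vag] -> 14 lines: ckmk ycp ysw naddy vag mwvpa xpgbv elxu xdpvz wkbo uogg hybwb gxu pmanl
Hunk 3: at line 8 remove [wkbo,uogg] add [oqo,jvyly,ghnp] -> 15 lines: ckmk ycp ysw naddy vag mwvpa xpgbv elxu xdpvz oqo jvyly ghnp hybwb gxu pmanl
Hunk 4: at line 5 remove [xpgbv,elxu] add [lhd,qlbg,jzz] -> 16 lines: ckmk ycp ysw naddy vag mwvpa lhd qlbg jzz xdpvz oqo jvyly ghnp hybwb gxu pmanl
Final line 1: ckmk

Answer: ckmk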